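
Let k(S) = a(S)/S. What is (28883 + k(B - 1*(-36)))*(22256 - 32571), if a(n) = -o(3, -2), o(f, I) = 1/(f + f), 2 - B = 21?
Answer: -30388660475/102 ≈ -2.9793e+8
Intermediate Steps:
B = -19 (B = 2 - 1*21 = 2 - 21 = -19)
o(f, I) = 1/(2*f)
a(n) = -1/6 (a(n) = -1/(2*3) = -1*1/6 = -1/6)
k(S) = -1/(6*S)
(28883 + k(B - 1*(-36)))*(22256 - 32571) = (28883 - 1/(6*(-19 - 1*(-36))))*(22256 - 32571) = (28883 - 1/(6*(-19 + 36)))*(-10315) = (28883 - 1/6/17)*(-10315) = (28883 - 1/6*1/17)*(-10315) = (28883 - 1/102)*(-10315) = (2946065/102)*(-10315) = -30388660475/102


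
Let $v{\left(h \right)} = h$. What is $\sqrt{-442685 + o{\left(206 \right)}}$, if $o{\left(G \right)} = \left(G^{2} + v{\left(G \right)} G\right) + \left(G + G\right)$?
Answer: $i \sqrt{357401} \approx 597.83 i$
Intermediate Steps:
$o{\left(G \right)} = 2 G + 2 G^{2}$ ($o{\left(G \right)} = \left(G^{2} + G G\right) + \left(G + G\right) = \left(G^{2} + G^{2}\right) + 2 G = 2 G^{2} + 2 G = 2 G + 2 G^{2}$)
$\sqrt{-442685 + o{\left(206 \right)}} = \sqrt{-442685 + 2 \cdot 206 \left(1 + 206\right)} = \sqrt{-442685 + 2 \cdot 206 \cdot 207} = \sqrt{-442685 + 85284} = \sqrt{-357401} = i \sqrt{357401}$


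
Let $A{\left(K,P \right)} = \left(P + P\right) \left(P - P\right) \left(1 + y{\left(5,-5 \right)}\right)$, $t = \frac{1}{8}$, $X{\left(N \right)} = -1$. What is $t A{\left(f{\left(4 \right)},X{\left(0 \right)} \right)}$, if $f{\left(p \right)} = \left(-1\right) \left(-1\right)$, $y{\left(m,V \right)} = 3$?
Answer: $0$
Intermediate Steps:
$f{\left(p \right)} = 1$
$t = \frac{1}{8} \approx 0.125$
$A{\left(K,P \right)} = 0$ ($A{\left(K,P \right)} = \left(P + P\right) \left(P - P\right) \left(1 + 3\right) = 2 P 0 \cdot 4 = 2 P 0 = 0$)
$t A{\left(f{\left(4 \right)},X{\left(0 \right)} \right)} = \frac{1}{8} \cdot 0 = 0$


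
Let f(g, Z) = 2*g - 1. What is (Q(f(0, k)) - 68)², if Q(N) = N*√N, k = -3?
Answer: (68 + I)² ≈ 4623.0 + 136.0*I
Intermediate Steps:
f(g, Z) = -1 + 2*g
Q(N) = N^(3/2)
(Q(f(0, k)) - 68)² = ((-1 + 2*0)^(3/2) - 68)² = ((-1 + 0)^(3/2) - 68)² = ((-1)^(3/2) - 68)² = (-I - 68)² = (-68 - I)²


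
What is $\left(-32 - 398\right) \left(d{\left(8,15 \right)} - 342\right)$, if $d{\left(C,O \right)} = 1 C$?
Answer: $143620$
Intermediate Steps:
$d{\left(C,O \right)} = C$
$\left(-32 - 398\right) \left(d{\left(8,15 \right)} - 342\right) = \left(-32 - 398\right) \left(8 - 342\right) = \left(-430\right) \left(-334\right) = 143620$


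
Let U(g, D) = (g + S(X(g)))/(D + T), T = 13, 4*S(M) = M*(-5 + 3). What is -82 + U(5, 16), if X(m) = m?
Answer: -4751/58 ≈ -81.914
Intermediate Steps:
S(M) = -M/2 (S(M) = (M*(-5 + 3))/4 = (M*(-2))/4 = (-2*M)/4 = -M/2)
U(g, D) = g/(2*(13 + D)) (U(g, D) = (g - g/2)/(D + 13) = (g/2)/(13 + D) = g/(2*(13 + D)))
-82 + U(5, 16) = -82 + (½)*5/(13 + 16) = -82 + (½)*5/29 = -82 + (½)*5*(1/29) = -82 + 5/58 = -4751/58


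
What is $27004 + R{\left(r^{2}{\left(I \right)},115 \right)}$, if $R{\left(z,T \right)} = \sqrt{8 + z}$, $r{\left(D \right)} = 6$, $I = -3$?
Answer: $27004 + 2 \sqrt{11} \approx 27011.0$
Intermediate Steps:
$27004 + R{\left(r^{2}{\left(I \right)},115 \right)} = 27004 + \sqrt{8 + 6^{2}} = 27004 + \sqrt{8 + 36} = 27004 + \sqrt{44} = 27004 + 2 \sqrt{11}$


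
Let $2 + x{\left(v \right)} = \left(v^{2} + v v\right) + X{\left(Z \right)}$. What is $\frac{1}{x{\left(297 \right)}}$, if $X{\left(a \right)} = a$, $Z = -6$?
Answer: $\frac{1}{176410} \approx 5.6686 \cdot 10^{-6}$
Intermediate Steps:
$x{\left(v \right)} = -8 + 2 v^{2}$ ($x{\left(v \right)} = -2 - \left(6 - v^{2} - v v\right) = -2 + \left(\left(v^{2} + v^{2}\right) - 6\right) = -2 + \left(2 v^{2} - 6\right) = -2 + \left(-6 + 2 v^{2}\right) = -8 + 2 v^{2}$)
$\frac{1}{x{\left(297 \right)}} = \frac{1}{-8 + 2 \cdot 297^{2}} = \frac{1}{-8 + 2 \cdot 88209} = \frac{1}{-8 + 176418} = \frac{1}{176410}$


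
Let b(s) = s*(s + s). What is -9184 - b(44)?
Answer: -13056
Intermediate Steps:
b(s) = 2*s**2 (b(s) = s*(2*s) = 2*s**2)
-9184 - b(44) = -9184 - 2*44**2 = -9184 - 2*1936 = -9184 - 1*3872 = -9184 - 3872 = -13056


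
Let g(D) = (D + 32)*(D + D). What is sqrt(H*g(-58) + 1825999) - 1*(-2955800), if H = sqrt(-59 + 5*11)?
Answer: 2955800 + sqrt(1825999 + 6032*I) ≈ 2.9572e+6 + 2.2319*I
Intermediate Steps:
g(D) = 2*D*(32 + D) (g(D) = (32 + D)*(2*D) = 2*D*(32 + D))
H = 2*I (H = sqrt(-59 + 55) = sqrt(-4) = 2*I ≈ 2.0*I)
sqrt(H*g(-58) + 1825999) - 1*(-2955800) = sqrt((2*I)*(2*(-58)*(32 - 58)) + 1825999) - 1*(-2955800) = sqrt((2*I)*(2*(-58)*(-26)) + 1825999) + 2955800 = sqrt((2*I)*3016 + 1825999) + 2955800 = sqrt(6032*I + 1825999) + 2955800 = sqrt(1825999 + 6032*I) + 2955800 = 2955800 + sqrt(1825999 + 6032*I)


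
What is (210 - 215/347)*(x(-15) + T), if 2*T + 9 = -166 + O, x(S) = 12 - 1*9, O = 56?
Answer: -8210015/694 ≈ -11830.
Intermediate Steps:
x(S) = 3 (x(S) = 12 - 9 = 3)
T = -119/2 (T = -9/2 + (-166 + 56)/2 = -9/2 + (½)*(-110) = -9/2 - 55 = -119/2 ≈ -59.500)
(210 - 215/347)*(x(-15) + T) = (210 - 215/347)*(3 - 119/2) = (210 - 215*1/347)*(-113/2) = (210 - 215/347)*(-113/2) = (72655/347)*(-113/2) = -8210015/694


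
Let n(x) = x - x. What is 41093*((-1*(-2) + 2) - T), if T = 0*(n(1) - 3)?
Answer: 164372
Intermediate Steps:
n(x) = 0
T = 0 (T = 0*(0 - 3) = 0*(-3) = 0)
41093*((-1*(-2) + 2) - T) = 41093*((-1*(-2) + 2) - 1*0) = 41093*((2 + 2) + 0) = 41093*(4 + 0) = 41093*4 = 164372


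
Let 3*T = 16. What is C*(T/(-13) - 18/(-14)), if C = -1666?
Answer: -56882/39 ≈ -1458.5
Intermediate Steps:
T = 16/3 (T = (⅓)*16 = 16/3 ≈ 5.3333)
C*(T/(-13) - 18/(-14)) = -1666*((16/3)/(-13) - 18/(-14)) = -1666*((16/3)*(-1/13) - 18*(-1/14)) = -1666*(-16/39 + 9/7) = -1666*239/273 = -56882/39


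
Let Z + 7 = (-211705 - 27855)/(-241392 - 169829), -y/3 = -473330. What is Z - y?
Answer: -583932346777/411221 ≈ -1.4200e+6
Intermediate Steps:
y = 1419990 (y = -3*(-473330) = 1419990)
Z = -2638987/411221 (Z = -7 + (-211705 - 27855)/(-241392 - 169829) = -7 - 239560/(-411221) = -7 - 239560*(-1/411221) = -7 + 239560/411221 = -2638987/411221 ≈ -6.4174)
Z - y = -2638987/411221 - 1*1419990 = -2638987/411221 - 1419990 = -583932346777/411221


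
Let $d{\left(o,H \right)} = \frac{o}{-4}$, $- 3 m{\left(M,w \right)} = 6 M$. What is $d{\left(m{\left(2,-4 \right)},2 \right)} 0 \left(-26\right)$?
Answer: $0$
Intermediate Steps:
$m{\left(M,w \right)} = - 2 M$ ($m{\left(M,w \right)} = - \frac{6 M}{3} = - 2 M$)
$d{\left(o,H \right)} = - \frac{o}{4}$ ($d{\left(o,H \right)} = o \left(- \frac{1}{4}\right) = - \frac{o}{4}$)
$d{\left(m{\left(2,-4 \right)},2 \right)} 0 \left(-26\right) = - \frac{\left(-2\right) 2}{4} \cdot 0 \left(-26\right) = \left(- \frac{1}{4}\right) \left(-4\right) 0 \left(-26\right) = 1 \cdot 0 \left(-26\right) = 0 \left(-26\right) = 0$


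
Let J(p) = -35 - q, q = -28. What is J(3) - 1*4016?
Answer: -4023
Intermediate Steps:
J(p) = -7 (J(p) = -35 - 1*(-28) = -35 + 28 = -7)
J(3) - 1*4016 = -7 - 1*4016 = -7 - 4016 = -4023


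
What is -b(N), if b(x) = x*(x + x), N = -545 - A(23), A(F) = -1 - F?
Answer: -542882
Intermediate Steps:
N = -521 (N = -545 - (-1 - 1*23) = -545 - (-1 - 23) = -545 - 1*(-24) = -545 + 24 = -521)
b(x) = 2*x**2 (b(x) = x*(2*x) = 2*x**2)
-b(N) = -2*(-521)**2 = -2*271441 = -1*542882 = -542882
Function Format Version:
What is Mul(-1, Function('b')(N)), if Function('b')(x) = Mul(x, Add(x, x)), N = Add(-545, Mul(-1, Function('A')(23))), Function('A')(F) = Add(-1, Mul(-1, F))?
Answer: -542882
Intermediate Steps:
N = -521 (N = Add(-545, Mul(-1, Add(-1, Mul(-1, 23)))) = Add(-545, Mul(-1, Add(-1, -23))) = Add(-545, Mul(-1, -24)) = Add(-545, 24) = -521)
Function('b')(x) = Mul(2, Pow(x, 2)) (Function('b')(x) = Mul(x, Mul(2, x)) = Mul(2, Pow(x, 2)))
Mul(-1, Function('b')(N)) = Mul(-1, Mul(2, Pow(-521, 2))) = Mul(-1, Mul(2, 271441)) = Mul(-1, 542882) = -542882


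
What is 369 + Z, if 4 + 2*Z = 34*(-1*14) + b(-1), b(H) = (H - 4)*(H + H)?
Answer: 134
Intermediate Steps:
b(H) = 2*H*(-4 + H) (b(H) = (-4 + H)*(2*H) = 2*H*(-4 + H))
Z = -235 (Z = -2 + (34*(-1*14) + 2*(-1)*(-4 - 1))/2 = -2 + (34*(-14) + 2*(-1)*(-5))/2 = -2 + (-476 + 10)/2 = -2 + (½)*(-466) = -2 - 233 = -235)
369 + Z = 369 - 235 = 134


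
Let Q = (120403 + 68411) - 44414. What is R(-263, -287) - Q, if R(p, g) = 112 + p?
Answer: -144551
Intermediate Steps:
Q = 144400 (Q = 188814 - 44414 = 144400)
R(-263, -287) - Q = (112 - 263) - 1*144400 = -151 - 144400 = -144551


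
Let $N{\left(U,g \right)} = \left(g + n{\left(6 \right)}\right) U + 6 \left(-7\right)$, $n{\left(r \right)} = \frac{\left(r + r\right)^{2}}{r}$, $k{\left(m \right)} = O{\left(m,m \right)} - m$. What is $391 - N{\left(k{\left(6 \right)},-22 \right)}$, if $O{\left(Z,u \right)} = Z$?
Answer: $433$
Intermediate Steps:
$k{\left(m \right)} = 0$ ($k{\left(m \right)} = m - m = 0$)
$n{\left(r \right)} = 4 r$ ($n{\left(r \right)} = \frac{\left(2 r\right)^{2}}{r} = \frac{4 r^{2}}{r} = 4 r$)
$N{\left(U,g \right)} = -42 + U \left(24 + g\right)$ ($N{\left(U,g \right)} = \left(g + 4 \cdot 6\right) U + 6 \left(-7\right) = \left(g + 24\right) U - 42 = \left(24 + g\right) U - 42 = U \left(24 + g\right) - 42 = -42 + U \left(24 + g\right)$)
$391 - N{\left(k{\left(6 \right)},-22 \right)} = 391 - \left(-42 + 24 \cdot 0 + 0 \left(-22\right)\right) = 391 - \left(-42 + 0 + 0\right) = 391 - -42 = 391 + 42 = 433$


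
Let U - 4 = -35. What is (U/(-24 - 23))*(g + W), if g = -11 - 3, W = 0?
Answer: -434/47 ≈ -9.2340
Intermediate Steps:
U = -31 (U = 4 - 35 = -31)
g = -14
(U/(-24 - 23))*(g + W) = (-31/(-24 - 23))*(-14 + 0) = -31/(-47)*(-14) = -31*(-1/47)*(-14) = (31/47)*(-14) = -434/47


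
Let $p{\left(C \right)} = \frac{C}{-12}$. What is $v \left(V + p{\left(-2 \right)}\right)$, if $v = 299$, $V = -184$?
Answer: $- \frac{329797}{6} \approx -54966.0$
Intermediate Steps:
$p{\left(C \right)} = - \frac{C}{12}$ ($p{\left(C \right)} = C \left(- \frac{1}{12}\right) = - \frac{C}{12}$)
$v \left(V + p{\left(-2 \right)}\right) = 299 \left(-184 - - \frac{1}{6}\right) = 299 \left(-184 + \frac{1}{6}\right) = 299 \left(- \frac{1103}{6}\right) = - \frac{329797}{6}$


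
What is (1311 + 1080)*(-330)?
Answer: -789030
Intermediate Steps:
(1311 + 1080)*(-330) = 2391*(-330) = -789030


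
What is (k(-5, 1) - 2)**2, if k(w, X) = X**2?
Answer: 1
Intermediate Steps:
(k(-5, 1) - 2)**2 = (1**2 - 2)**2 = (1 - 2)**2 = (-1)**2 = 1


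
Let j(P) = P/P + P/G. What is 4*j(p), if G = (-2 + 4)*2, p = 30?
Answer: 34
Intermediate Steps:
G = 4 (G = 2*2 = 4)
j(P) = 1 + P/4 (j(P) = P/P + P/4 = 1 + P*(1/4) = 1 + P/4)
4*j(p) = 4*(1 + (1/4)*30) = 4*(1 + 15/2) = 4*(17/2) = 34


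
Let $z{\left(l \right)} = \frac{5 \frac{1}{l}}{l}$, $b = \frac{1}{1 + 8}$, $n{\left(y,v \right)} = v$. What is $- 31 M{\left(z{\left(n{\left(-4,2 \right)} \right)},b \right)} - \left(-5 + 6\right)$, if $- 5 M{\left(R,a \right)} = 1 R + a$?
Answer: $\frac{1339}{180} \approx 7.4389$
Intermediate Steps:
$b = \frac{1}{9} \approx 0.11111$
$z{\left(l \right)} = \frac{5}{l^{2}}$
$M{\left(R,a \right)} = - \frac{R}{5} - \frac{a}{5}$ ($M{\left(R,a \right)} = - \frac{1 R + a}{5} = - \frac{R + a}{5} = - \frac{R}{5} - \frac{a}{5}$)
$- 31 M{\left(z{\left(n{\left(-4,2 \right)} \right)},b \right)} - \left(-5 + 6\right) = - 31 \left(- \frac{5 \cdot \frac{1}{4}}{5} - \frac{1}{45}\right) - \left(-5 + 6\right) = - 31 \left(- \frac{5 \cdot \frac{1}{4}}{5} - \frac{1}{45}\right) - 1 = - 31 \left(\left(- \frac{1}{5}\right) \frac{5}{4} - \frac{1}{45}\right) - 1 = - 31 \left(- \frac{1}{4} - \frac{1}{45}\right) - 1 = \left(-31\right) \left(- \frac{49}{180}\right) - 1 = \frac{1519}{180} - 1 = \frac{1339}{180}$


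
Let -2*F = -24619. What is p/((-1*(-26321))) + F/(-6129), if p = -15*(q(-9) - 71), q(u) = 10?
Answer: -636780629/322642818 ≈ -1.9736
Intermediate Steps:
F = 24619/2 (F = -1/2*(-24619) = 24619/2 ≈ 12310.)
p = 915 (p = -15*(10 - 71) = -15*(-61) = 915)
p/((-1*(-26321))) + F/(-6129) = 915/((-1*(-26321))) + (24619/2)/(-6129) = 915/26321 + (24619/2)*(-1/6129) = 915*(1/26321) - 24619/12258 = 915/26321 - 24619/12258 = -636780629/322642818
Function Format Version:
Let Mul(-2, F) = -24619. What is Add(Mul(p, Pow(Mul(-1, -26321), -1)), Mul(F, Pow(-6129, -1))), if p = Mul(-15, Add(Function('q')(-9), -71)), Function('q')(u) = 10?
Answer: Rational(-636780629, 322642818) ≈ -1.9736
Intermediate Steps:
F = Rational(24619, 2) (F = Mul(Rational(-1, 2), -24619) = Rational(24619, 2) ≈ 12310.)
p = 915 (p = Mul(-15, Add(10, -71)) = Mul(-15, -61) = 915)
Add(Mul(p, Pow(Mul(-1, -26321), -1)), Mul(F, Pow(-6129, -1))) = Add(Mul(915, Pow(Mul(-1, -26321), -1)), Mul(Rational(24619, 2), Pow(-6129, -1))) = Add(Mul(915, Pow(26321, -1)), Mul(Rational(24619, 2), Rational(-1, 6129))) = Add(Mul(915, Rational(1, 26321)), Rational(-24619, 12258)) = Add(Rational(915, 26321), Rational(-24619, 12258)) = Rational(-636780629, 322642818)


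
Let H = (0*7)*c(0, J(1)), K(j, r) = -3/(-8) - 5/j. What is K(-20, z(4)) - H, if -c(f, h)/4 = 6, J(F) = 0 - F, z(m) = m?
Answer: 5/8 ≈ 0.62500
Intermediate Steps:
J(F) = -F
c(f, h) = -24 (c(f, h) = -4*6 = -24)
K(j, r) = 3/8 - 5/j (K(j, r) = -3*(-⅛) - 5/j = 3/8 - 5/j)
H = 0 (H = (0*7)*(-24) = 0*(-24) = 0)
K(-20, z(4)) - H = (3/8 - 5/(-20)) - 1*0 = (3/8 - 5*(-1/20)) + 0 = (3/8 + ¼) + 0 = 5/8 + 0 = 5/8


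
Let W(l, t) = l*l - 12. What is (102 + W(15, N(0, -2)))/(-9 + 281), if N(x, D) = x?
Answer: 315/272 ≈ 1.1581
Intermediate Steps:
W(l, t) = -12 + l² (W(l, t) = l² - 12 = -12 + l²)
(102 + W(15, N(0, -2)))/(-9 + 281) = (102 + (-12 + 15²))/(-9 + 281) = (102 + (-12 + 225))/272 = (102 + 213)*(1/272) = 315*(1/272) = 315/272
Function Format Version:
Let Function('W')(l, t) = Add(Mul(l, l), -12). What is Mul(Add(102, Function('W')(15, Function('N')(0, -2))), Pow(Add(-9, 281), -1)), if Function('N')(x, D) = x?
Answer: Rational(315, 272) ≈ 1.1581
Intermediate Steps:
Function('W')(l, t) = Add(-12, Pow(l, 2)) (Function('W')(l, t) = Add(Pow(l, 2), -12) = Add(-12, Pow(l, 2)))
Mul(Add(102, Function('W')(15, Function('N')(0, -2))), Pow(Add(-9, 281), -1)) = Mul(Add(102, Add(-12, Pow(15, 2))), Pow(Add(-9, 281), -1)) = Mul(Add(102, Add(-12, 225)), Pow(272, -1)) = Mul(Add(102, 213), Rational(1, 272)) = Mul(315, Rational(1, 272)) = Rational(315, 272)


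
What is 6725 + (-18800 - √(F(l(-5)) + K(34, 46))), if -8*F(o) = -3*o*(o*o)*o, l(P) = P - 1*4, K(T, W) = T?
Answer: -12075 - √39910/4 ≈ -12125.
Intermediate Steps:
l(P) = -4 + P (l(P) = P - 4 = -4 + P)
F(o) = 3*o⁴/8 (F(o) = -(-3)*(o*(o*o))*o/8 = -(-3)*(o*o²)*o/8 = -(-3)*o³*o/8 = -(-3)*o⁴/8 = 3*o⁴/8)
6725 + (-18800 - √(F(l(-5)) + K(34, 46))) = 6725 + (-18800 - √(3*(-4 - 5)⁴/8 + 34)) = 6725 + (-18800 - √((3/8)*(-9)⁴ + 34)) = 6725 + (-18800 - √((3/8)*6561 + 34)) = 6725 + (-18800 - √(19683/8 + 34)) = 6725 + (-18800 - √(19955/8)) = 6725 + (-18800 - √39910/4) = -12075 - √39910/4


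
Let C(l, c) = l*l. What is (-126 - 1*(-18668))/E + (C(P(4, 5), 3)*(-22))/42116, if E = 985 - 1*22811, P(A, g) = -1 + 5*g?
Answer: -132186743/114902977 ≈ -1.1504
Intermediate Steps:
C(l, c) = l²
E = -21826 (E = 985 - 22811 = -21826)
(-126 - 1*(-18668))/E + (C(P(4, 5), 3)*(-22))/42116 = (-126 - 1*(-18668))/(-21826) + ((-1 + 5*5)²*(-22))/42116 = (-126 + 18668)*(-1/21826) + ((-1 + 25)²*(-22))*(1/42116) = 18542*(-1/21826) + (24²*(-22))*(1/42116) = -9271/10913 + (576*(-22))*(1/42116) = -9271/10913 - 12672*1/42116 = -9271/10913 - 3168/10529 = -132186743/114902977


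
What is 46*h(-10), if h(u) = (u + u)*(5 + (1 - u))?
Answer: -14720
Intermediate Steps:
h(u) = 2*u*(6 - u) (h(u) = (2*u)*(6 - u) = 2*u*(6 - u))
46*h(-10) = 46*(2*(-10)*(6 - 1*(-10))) = 46*(2*(-10)*(6 + 10)) = 46*(2*(-10)*16) = 46*(-320) = -14720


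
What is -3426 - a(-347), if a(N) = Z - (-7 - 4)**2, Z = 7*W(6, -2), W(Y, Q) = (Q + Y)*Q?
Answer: -3249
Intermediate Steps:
W(Y, Q) = Q*(Q + Y)
Z = -56 (Z = 7*(-2*(-2 + 6)) = 7*(-2*4) = 7*(-8) = -56)
a(N) = -177 (a(N) = -56 - (-7 - 4)**2 = -56 - 1*(-11)**2 = -56 - 1*121 = -56 - 121 = -177)
-3426 - a(-347) = -3426 - 1*(-177) = -3426 + 177 = -3249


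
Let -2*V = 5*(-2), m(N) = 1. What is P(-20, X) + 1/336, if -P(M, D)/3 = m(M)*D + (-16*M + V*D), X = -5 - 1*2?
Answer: -280223/336 ≈ -834.00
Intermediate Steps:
X = -7 (X = -5 - 2 = -7)
V = 5 (V = -5*(-2)/2 = -1/2*(-10) = 5)
P(M, D) = -18*D + 48*M (P(M, D) = -3*(1*D + (-16*M + 5*D)) = -3*(D + (-16*M + 5*D)) = -3*(-16*M + 6*D) = -18*D + 48*M)
P(-20, X) + 1/336 = (-18*(-7) + 48*(-20)) + 1/336 = (126 - 960) + 1/336 = -834 + 1/336 = -280223/336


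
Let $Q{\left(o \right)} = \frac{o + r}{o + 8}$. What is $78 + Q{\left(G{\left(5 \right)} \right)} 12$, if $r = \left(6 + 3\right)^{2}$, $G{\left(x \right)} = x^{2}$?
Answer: $\frac{1282}{11} \approx 116.55$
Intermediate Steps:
$r = 81$ ($r = 9^{2} = 81$)
$Q{\left(o \right)} = \frac{81 + o}{8 + o}$ ($Q{\left(o \right)} = \frac{o + 81}{o + 8} = \frac{81 + o}{8 + o}$)
$78 + Q{\left(G{\left(5 \right)} \right)} 12 = 78 + \frac{81 + 5^{2}}{8 + 5^{2}} \cdot 12 = 78 + \frac{81 + 25}{8 + 25} \cdot 12 = 78 + \frac{1}{33} \cdot 106 \cdot 12 = 78 + \frac{106}{33} \cdot 12 = 78 + \frac{424}{11} = \frac{1282}{11}$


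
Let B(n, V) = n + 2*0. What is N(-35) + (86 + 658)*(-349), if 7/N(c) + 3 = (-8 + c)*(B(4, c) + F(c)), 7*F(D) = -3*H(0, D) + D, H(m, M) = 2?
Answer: -139694879/538 ≈ -2.5966e+5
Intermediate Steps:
B(n, V) = n (B(n, V) = n + 0 = n)
F(D) = -6/7 + D/7 (F(D) = (-3*2 + D)/7 = (-6 + D)/7 = -6/7 + D/7)
N(c) = 7/(-3 + (-8 + c)*(22/7 + c/7)) (N(c) = 7/(-3 + (-8 + c)*(4 + (-6/7 + c/7))) = 7/(-3 + (-8 + c)*(22/7 + c/7)))
N(-35) + (86 + 658)*(-349) = 49/(-197 + (-35)**2 + 14*(-35)) + (86 + 658)*(-349) = 49/(-197 + 1225 - 490) + 744*(-349) = 49/538 - 259656 = -139694879/538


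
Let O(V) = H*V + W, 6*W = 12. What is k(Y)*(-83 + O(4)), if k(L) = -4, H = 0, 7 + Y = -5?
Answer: 324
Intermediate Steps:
Y = -12 (Y = -7 - 5 = -12)
W = 2 (W = (⅙)*12 = 2)
O(V) = 2 (O(V) = 0*V + 2 = 0 + 2 = 2)
k(Y)*(-83 + O(4)) = -4*(-83 + 2) = -4*(-81) = 324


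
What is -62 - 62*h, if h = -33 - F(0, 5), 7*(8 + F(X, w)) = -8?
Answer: 9920/7 ≈ 1417.1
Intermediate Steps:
F(X, w) = -64/7 (F(X, w) = -8 + (1/7)*(-8) = -8 - 8/7 = -64/7)
h = -167/7 (h = -33 - 1*(-64/7) = -33 + 64/7 = -167/7 ≈ -23.857)
-62 - 62*h = -62 - 62*(-167/7) = -62 + 10354/7 = 9920/7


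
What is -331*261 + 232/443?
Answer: -38270981/443 ≈ -86391.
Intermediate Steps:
-331*261 + 232/443 = -86391 + 232*(1/443) = -86391 + 232/443 = -38270981/443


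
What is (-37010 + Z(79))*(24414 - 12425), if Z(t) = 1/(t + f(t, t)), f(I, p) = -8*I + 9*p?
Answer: -70106624631/158 ≈ -4.4371e+8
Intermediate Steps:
Z(t) = 1/(2*t) (Z(t) = 1/(t + (-8*t + 9*t)) = 1/(t + t) = 1/(2*t))
(-37010 + Z(79))*(24414 - 12425) = (-37010 + (½)/79)*(24414 - 12425) = (-37010 + (½)*(1/79))*11989 = (-37010 + 1/158)*11989 = -5847579/158*11989 = -70106624631/158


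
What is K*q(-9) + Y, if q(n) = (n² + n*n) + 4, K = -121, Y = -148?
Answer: -20234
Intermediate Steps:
q(n) = 4 + 2*n² (q(n) = (n² + n²) + 4 = 2*n² + 4 = 4 + 2*n²)
K*q(-9) + Y = -121*(4 + 2*(-9)²) - 148 = -121*(4 + 2*81) - 148 = -121*(4 + 162) - 148 = -121*166 - 148 = -20086 - 148 = -20234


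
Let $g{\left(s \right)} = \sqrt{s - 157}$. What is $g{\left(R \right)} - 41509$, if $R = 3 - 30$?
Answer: $-41509 + 2 i \sqrt{46} \approx -41509.0 + 13.565 i$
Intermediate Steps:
$R = -27$ ($R = 3 - 30 = -27$)
$g{\left(s \right)} = \sqrt{-157 + s}$
$g{\left(R \right)} - 41509 = \sqrt{-157 - 27} - 41509 = \sqrt{-184} - 41509 = 2 i \sqrt{46} - 41509 = -41509 + 2 i \sqrt{46}$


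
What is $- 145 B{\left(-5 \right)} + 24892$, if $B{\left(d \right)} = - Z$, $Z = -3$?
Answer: $24457$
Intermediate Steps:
$B{\left(d \right)} = 3$ ($B{\left(d \right)} = \left(-1\right) \left(-3\right) = 3$)
$- 145 B{\left(-5 \right)} + 24892 = \left(-145\right) 3 + 24892 = -435 + 24892 = 24457$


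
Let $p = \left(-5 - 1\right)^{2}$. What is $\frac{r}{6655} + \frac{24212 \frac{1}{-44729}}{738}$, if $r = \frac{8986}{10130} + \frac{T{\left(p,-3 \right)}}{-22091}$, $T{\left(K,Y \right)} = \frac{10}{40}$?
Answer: $- \frac{2682312351438583}{4469158386797514300} \approx -0.00060018$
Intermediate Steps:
$p = 36$ ($p = \left(-6\right)^{2} = 36$)
$T{\left(K,Y \right)} = \frac{1}{4}$ ($T{\left(K,Y \right)} = 10 \cdot \frac{1}{40} = \frac{1}{4}$)
$r = \frac{397014387}{447563660}$ ($r = \frac{8986}{10130} + \frac{1}{4 \left(-22091\right)} = 8986 \cdot \frac{1}{10130} + \frac{1}{4} \left(- \frac{1}{22091}\right) = \frac{4493}{5065} - \frac{1}{88364} = \frac{397014387}{447563660} \approx 0.88706$)
$\frac{r}{6655} + \frac{24212 \frac{1}{-44729}}{738} = \frac{397014387}{447563660 \cdot 6655} + \frac{24212 \frac{1}{-44729}}{738} = \frac{397014387}{447563660} \cdot \frac{1}{6655} + 24212 \left(- \frac{1}{44729}\right) \frac{1}{738} = \frac{36092217}{270776014300} - \frac{12106}{16505001} = - \frac{2682312351438583}{4469158386797514300}$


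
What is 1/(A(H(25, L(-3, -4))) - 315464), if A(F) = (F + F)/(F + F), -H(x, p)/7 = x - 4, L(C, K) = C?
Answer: -1/315463 ≈ -3.1699e-6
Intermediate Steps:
H(x, p) = 28 - 7*x (H(x, p) = -7*(x - 4) = -7*(-4 + x) = 28 - 7*x)
A(F) = 1 (A(F) = (2*F)/((2*F)) = (2*F)*(1/(2*F)) = 1)
1/(A(H(25, L(-3, -4))) - 315464) = 1/(1 - 315464) = 1/(-315463) = -1/315463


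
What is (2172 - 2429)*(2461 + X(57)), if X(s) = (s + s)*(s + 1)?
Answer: -2331761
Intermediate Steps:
X(s) = 2*s*(1 + s) (X(s) = (2*s)*(1 + s) = 2*s*(1 + s))
(2172 - 2429)*(2461 + X(57)) = (2172 - 2429)*(2461 + 2*57*(1 + 57)) = -257*(2461 + 2*57*58) = -257*(2461 + 6612) = -257*9073 = -2331761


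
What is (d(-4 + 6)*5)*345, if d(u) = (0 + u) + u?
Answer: 6900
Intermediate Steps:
d(u) = 2*u (d(u) = u + u = 2*u)
(d(-4 + 6)*5)*345 = ((2*(-4 + 6))*5)*345 = ((2*2)*5)*345 = (4*5)*345 = 20*345 = 6900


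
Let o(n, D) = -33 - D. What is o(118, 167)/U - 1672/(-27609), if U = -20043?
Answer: 13011232/184455729 ≈ 0.070539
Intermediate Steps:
o(118, 167)/U - 1672/(-27609) = (-33 - 1*167)/(-20043) - 1672/(-27609) = (-33 - 167)*(-1/20043) - 1672*(-1/27609) = -200*(-1/20043) + 1672/27609 = 200/20043 + 1672/27609 = 13011232/184455729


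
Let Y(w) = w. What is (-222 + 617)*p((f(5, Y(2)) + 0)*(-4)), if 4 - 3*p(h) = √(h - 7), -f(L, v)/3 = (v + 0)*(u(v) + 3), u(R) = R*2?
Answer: 1580/3 - 395*√161/3 ≈ -1144.0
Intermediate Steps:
u(R) = 2*R
f(L, v) = -3*v*(3 + 2*v) (f(L, v) = -3*(v + 0)*(2*v + 3) = -3*v*(3 + 2*v))
p(h) = 4/3 - √(-7 + h)/3 (p(h) = 4/3 - √(h - 7)/3 = 4/3 - √(-7 + h)/3)
(-222 + 617)*p((f(5, Y(2)) + 0)*(-4)) = (-222 + 617)*(4/3 - √(-7 + (-3*2*(3 + 2*2) + 0)*(-4))/3) = 395*(4/3 - √(-7 + (-3*2*(3 + 4) + 0)*(-4))/3) = 395*(4/3 - √(-7 + (-3*2*7 + 0)*(-4))/3) = 395*(4/3 - √(-7 + (-42 + 0)*(-4))/3) = 395*(4/3 - √(-7 - 42*(-4))/3) = 395*(4/3 - √(-7 + 168)/3) = 395*(4/3 - √161/3) = 1580/3 - 395*√161/3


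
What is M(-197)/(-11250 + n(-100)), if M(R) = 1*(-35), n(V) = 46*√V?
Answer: 7875/2535482 + 161*I/1267741 ≈ 0.0031059 + 0.000127*I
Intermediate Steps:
M(R) = -35
M(-197)/(-11250 + n(-100)) = -35/(-11250 + 46*√(-100)) = -35/(-11250 + 46*(10*I)) = -35*(-11250 - 460*I)/126774100 = -7*(-11250 - 460*I)/25354820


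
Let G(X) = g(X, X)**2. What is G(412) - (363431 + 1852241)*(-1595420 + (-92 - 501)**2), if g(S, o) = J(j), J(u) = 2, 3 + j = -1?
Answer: 2755788579116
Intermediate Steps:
j = -4 (j = -3 - 1 = -4)
g(S, o) = 2
G(X) = 4 (G(X) = 2**2 = 4)
G(412) - (363431 + 1852241)*(-1595420 + (-92 - 501)**2) = 4 - (363431 + 1852241)*(-1595420 + (-92 - 501)**2) = 4 - 2215672*(-1595420 + (-593)**2) = 4 - 2215672*(-1595420 + 351649) = 4 - 2215672*(-1243771) = 4 - 1*(-2755788579112) = 4 + 2755788579112 = 2755788579116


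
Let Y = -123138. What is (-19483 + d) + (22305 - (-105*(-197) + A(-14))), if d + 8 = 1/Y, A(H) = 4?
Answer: -2201091751/123138 ≈ -17875.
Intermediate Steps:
d = -985105/123138 (d = -8 + 1/(-123138) = -8 - 1/123138 = -985105/123138 ≈ -8.0000)
(-19483 + d) + (22305 - (-105*(-197) + A(-14))) = (-19483 - 985105/123138) + (22305 - (-105*(-197) + 4)) = -2400082759/123138 + (22305 - (20685 + 4)) = -2400082759/123138 + (22305 - 1*20689) = -2400082759/123138 + (22305 - 20689) = -2400082759/123138 + 1616 = -2201091751/123138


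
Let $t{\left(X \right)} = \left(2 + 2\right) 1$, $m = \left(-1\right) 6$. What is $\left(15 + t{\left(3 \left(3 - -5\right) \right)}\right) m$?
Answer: $-114$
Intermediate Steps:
$m = -6$
$t{\left(X \right)} = 4$ ($t{\left(X \right)} = 4 \cdot 1 = 4$)
$\left(15 + t{\left(3 \left(3 - -5\right) \right)}\right) m = \left(15 + 4\right) \left(-6\right) = 19 \left(-6\right) = -114$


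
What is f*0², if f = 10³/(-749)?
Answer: 0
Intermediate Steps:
f = -1000/749 (f = 1000*(-1/749) = -1000/749 ≈ -1.3351)
f*0² = -1000/749*0² = -1000/749*0 = 0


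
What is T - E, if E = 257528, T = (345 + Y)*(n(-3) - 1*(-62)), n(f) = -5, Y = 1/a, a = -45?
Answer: -3567964/15 ≈ -2.3786e+5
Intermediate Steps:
Y = -1/45 (Y = 1/(-45) = -1/45 ≈ -0.022222)
T = 294956/15 (T = (345 - 1/45)*(-5 - 1*(-62)) = 15524*(-5 + 62)/45 = (15524/45)*57 = 294956/15 ≈ 19664.)
T - E = 294956/15 - 1*257528 = 294956/15 - 257528 = -3567964/15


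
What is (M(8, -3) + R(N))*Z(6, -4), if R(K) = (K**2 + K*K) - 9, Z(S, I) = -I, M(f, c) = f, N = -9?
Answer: 644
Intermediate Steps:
R(K) = -9 + 2*K**2 (R(K) = (K**2 + K**2) - 9 = 2*K**2 - 9 = -9 + 2*K**2)
(M(8, -3) + R(N))*Z(6, -4) = (8 + (-9 + 2*(-9)**2))*(-1*(-4)) = (8 + (-9 + 2*81))*4 = (8 + (-9 + 162))*4 = (8 + 153)*4 = 161*4 = 644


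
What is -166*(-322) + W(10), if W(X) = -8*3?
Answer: 53428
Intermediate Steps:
W(X) = -24
-166*(-322) + W(10) = -166*(-322) - 24 = 53452 - 24 = 53428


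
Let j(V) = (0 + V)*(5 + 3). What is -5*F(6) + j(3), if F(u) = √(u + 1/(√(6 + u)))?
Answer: 24 - 5*√(216 + 6*√3)/6 ≈ 11.461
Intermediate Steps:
F(u) = √(u + (6 + u)^(-½))
j(V) = 8*V (j(V) = V*8 = 8*V)
-5*F(6) + j(3) = -5*√(6 + (6 + 6)^(-½)) + 8*3 = -5*√(6 + 12^(-½)) + 24 = -5*√(6 + √3/6) + 24 = 24 - 5*√(6 + √3/6)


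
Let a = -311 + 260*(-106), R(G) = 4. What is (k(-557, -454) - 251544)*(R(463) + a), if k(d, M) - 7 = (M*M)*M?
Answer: 2614710477267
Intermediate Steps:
k(d, M) = 7 + M**3 (k(d, M) = 7 + (M*M)*M = 7 + M**2*M = 7 + M**3)
a = -27871 (a = -311 - 27560 = -27871)
(k(-557, -454) - 251544)*(R(463) + a) = ((7 + (-454)**3) - 251544)*(4 - 27871) = ((7 - 93576664) - 251544)*(-27867) = (-93576657 - 251544)*(-27867) = -93828201*(-27867) = 2614710477267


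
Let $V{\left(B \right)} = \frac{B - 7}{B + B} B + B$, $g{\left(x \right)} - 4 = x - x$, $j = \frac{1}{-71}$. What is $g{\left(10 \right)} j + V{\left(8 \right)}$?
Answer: $\frac{1199}{142} \approx 8.4437$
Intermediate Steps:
$j = - \frac{1}{71} \approx -0.014085$
$g{\left(x \right)} = 4$ ($g{\left(x \right)} = 4 + \left(x - x\right) = 4 + 0 = 4$)
$V{\left(B \right)} = - \frac{7}{2} + \frac{3 B}{2}$ ($V{\left(B \right)} = \frac{-7 + B}{2 B} B + B = \left(- \frac{7}{2} + \frac{B}{2}\right) + B = - \frac{7}{2} + \frac{3 B}{2}$)
$g{\left(10 \right)} j + V{\left(8 \right)} = 4 \left(- \frac{1}{71}\right) + \left(- \frac{7}{2} + \frac{3}{2} \cdot 8\right) = - \frac{4}{71} + \left(- \frac{7}{2} + 12\right) = - \frac{4}{71} + \frac{17}{2} = \frac{1199}{142}$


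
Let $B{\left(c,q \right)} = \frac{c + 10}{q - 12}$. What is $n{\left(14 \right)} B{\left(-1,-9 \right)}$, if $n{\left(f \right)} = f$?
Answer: $-6$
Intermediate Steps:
$B{\left(c,q \right)} = \frac{10 + c}{-12 + q}$
$n{\left(14 \right)} B{\left(-1,-9 \right)} = 14 \frac{10 - 1}{-12 - 9} = 14 \frac{1}{-21} \cdot 9 = 14 \left(\left(- \frac{1}{21}\right) 9\right) = 14 \left(- \frac{3}{7}\right) = -6$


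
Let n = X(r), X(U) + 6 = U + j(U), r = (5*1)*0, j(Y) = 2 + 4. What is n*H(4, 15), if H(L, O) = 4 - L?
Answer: 0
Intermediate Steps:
j(Y) = 6
r = 0 (r = 5*0 = 0)
X(U) = U (X(U) = -6 + (U + 6) = -6 + (6 + U) = U)
n = 0
n*H(4, 15) = 0*(4 - 1*4) = 0*(4 - 4) = 0*0 = 0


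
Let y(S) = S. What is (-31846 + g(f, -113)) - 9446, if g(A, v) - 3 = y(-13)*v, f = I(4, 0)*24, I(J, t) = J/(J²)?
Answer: -39820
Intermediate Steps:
I(J, t) = 1/J (I(J, t) = J/J² = 1/J)
f = 6 (f = 24/4 = (¼)*24 = 6)
g(A, v) = 3 - 13*v
(-31846 + g(f, -113)) - 9446 = (-31846 + (3 - 13*(-113))) - 9446 = (-31846 + (3 + 1469)) - 9446 = (-31846 + 1472) - 9446 = -30374 - 9446 = -39820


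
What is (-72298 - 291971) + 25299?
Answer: -338970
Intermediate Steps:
(-72298 - 291971) + 25299 = -364269 + 25299 = -338970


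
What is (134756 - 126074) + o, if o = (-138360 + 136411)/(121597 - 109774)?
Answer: 102645337/11823 ≈ 8681.8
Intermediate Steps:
o = -1949/11823 ≈ -0.16485
(134756 - 126074) + o = (134756 - 126074) - 1949/11823 = 8682 - 1949/11823 = 102645337/11823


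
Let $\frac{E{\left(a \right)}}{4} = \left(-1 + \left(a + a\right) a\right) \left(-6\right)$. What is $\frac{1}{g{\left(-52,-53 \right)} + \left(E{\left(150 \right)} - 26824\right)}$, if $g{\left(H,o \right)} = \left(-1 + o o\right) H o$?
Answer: $\frac{1}{6632048} \approx 1.5078 \cdot 10^{-7}$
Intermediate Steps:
$g{\left(H,o \right)} = H o \left(-1 + o^{2}\right)$ ($g{\left(H,o \right)} = \left(-1 + o^{2}\right) H o = H o \left(-1 + o^{2}\right)$)
$E{\left(a \right)} = 24 - 48 a^{2}$ ($E{\left(a \right)} = 4 \left(-1 + \left(a + a\right) a\right) \left(-6\right) = 4 \left(-1 + 2 a a\right) \left(-6\right) = 4 \left(-1 + 2 a^{2}\right) \left(-6\right) = 4 \left(6 - 12 a^{2}\right) = 24 - 48 a^{2}$)
$\frac{1}{g{\left(-52,-53 \right)} + \left(E{\left(150 \right)} - 26824\right)} = \frac{1}{\left(-52\right) \left(-53\right) \left(-1 + \left(-53\right)^{2}\right) + \left(\left(24 - 48 \cdot 150^{2}\right) - 26824\right)} = \frac{1}{\left(-52\right) \left(-53\right) \left(-1 + 2809\right) + \left(\left(24 - 1080000\right) - 26824\right)} = \frac{1}{\left(-52\right) \left(-53\right) 2808 + \left(\left(24 - 1080000\right) - 26824\right)} = \frac{1}{7738848 - 1106800} = \frac{1}{6632048}$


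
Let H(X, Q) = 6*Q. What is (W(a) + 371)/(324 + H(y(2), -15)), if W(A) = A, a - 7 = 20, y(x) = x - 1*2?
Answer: 199/117 ≈ 1.7009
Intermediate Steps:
y(x) = -2 + x (y(x) = x - 2 = -2 + x)
a = 27 (a = 7 + 20 = 27)
(W(a) + 371)/(324 + H(y(2), -15)) = (27 + 371)/(324 + 6*(-15)) = 398/(324 - 90) = 398/234 = 398*(1/234) = 199/117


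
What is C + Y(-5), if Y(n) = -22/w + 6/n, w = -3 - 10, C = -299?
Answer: -19403/65 ≈ -298.51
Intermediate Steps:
w = -13
Y(n) = 22/13 + 6/n (Y(n) = -22/(-13) + 6/n = -22*(-1/13) + 6/n = 22/13 + 6/n)
C + Y(-5) = -299 + (22/13 + 6/(-5)) = -299 + (22/13 + 6*(-1/5)) = -299 + (22/13 - 6/5) = -299 + 32/65 = -19403/65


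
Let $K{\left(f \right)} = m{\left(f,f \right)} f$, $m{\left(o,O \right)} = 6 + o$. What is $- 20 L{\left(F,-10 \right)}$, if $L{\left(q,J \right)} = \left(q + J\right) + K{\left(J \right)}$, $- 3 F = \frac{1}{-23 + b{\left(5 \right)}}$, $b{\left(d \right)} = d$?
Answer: $- \frac{16210}{27} \approx -600.37$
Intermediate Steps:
$F = \frac{1}{54}$ ($F = - \frac{1}{3 \left(-23 + 5\right)} = - \frac{1}{3 \left(-18\right)} = \left(- \frac{1}{3}\right) \left(- \frac{1}{18}\right) = \frac{1}{54} \approx 0.018519$)
$K{\left(f \right)} = f \left(6 + f\right)$ ($K{\left(f \right)} = \left(6 + f\right) f = f \left(6 + f\right)$)
$L{\left(q,J \right)} = J + q + J \left(6 + J\right)$ ($L{\left(q,J \right)} = \left(q + J\right) + J \left(6 + J\right) = \left(J + q\right) + J \left(6 + J\right) = J + q + J \left(6 + J\right)$)
$- 20 L{\left(F,-10 \right)} = - 20 \left(-10 + \frac{1}{54} - 10 \left(6 - 10\right)\right) = - 20 \left(-10 + \frac{1}{54} - -40\right) = - 20 \left(-10 + \frac{1}{54} + 40\right) = \left(-20\right) \frac{1621}{54} = - \frac{16210}{27}$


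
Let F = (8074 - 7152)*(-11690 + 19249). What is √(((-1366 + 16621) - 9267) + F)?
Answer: √6975386 ≈ 2641.1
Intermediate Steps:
F = 6969398 (F = 922*7559 = 6969398)
√(((-1366 + 16621) - 9267) + F) = √(((-1366 + 16621) - 9267) + 6969398) = √((15255 - 9267) + 6969398) = √(5988 + 6969398) = √6975386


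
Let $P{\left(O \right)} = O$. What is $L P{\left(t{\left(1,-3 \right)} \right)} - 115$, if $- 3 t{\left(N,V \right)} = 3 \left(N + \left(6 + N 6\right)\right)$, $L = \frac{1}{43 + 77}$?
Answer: $- \frac{13813}{120} \approx -115.11$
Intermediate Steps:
$L = \frac{1}{120} \approx 0.0083333$
$t{\left(N,V \right)} = -6 - 7 N$ ($t{\left(N,V \right)} = - \frac{3 \left(N + \left(6 + N 6\right)\right)}{3} = - \frac{3 \left(N + \left(6 + 6 N\right)\right)}{3} = - \frac{3 \left(6 + 7 N\right)}{3} = - \frac{18 + 21 N}{3} = -6 - 7 N$)
$L P{\left(t{\left(1,-3 \right)} \right)} - 115 = \frac{-6 - 7}{120} - 115 = \frac{1}{120} \left(-13\right) - 115 = - \frac{13}{120} - 115 = - \frac{13813}{120}$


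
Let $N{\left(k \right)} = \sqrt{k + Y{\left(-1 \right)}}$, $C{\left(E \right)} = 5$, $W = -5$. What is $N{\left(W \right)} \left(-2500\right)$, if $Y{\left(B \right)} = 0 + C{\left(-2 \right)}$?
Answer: $0$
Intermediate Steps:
$Y{\left(B \right)} = 5$ ($Y{\left(B \right)} = 0 + 5 = 5$)
$N{\left(k \right)} = \sqrt{5 + k}$ ($N{\left(k \right)} = \sqrt{k + 5} = \sqrt{5 + k}$)
$N{\left(W \right)} \left(-2500\right) = \sqrt{5 - 5} \left(-2500\right) = \sqrt{0} \left(-2500\right) = 0 \left(-2500\right) = 0$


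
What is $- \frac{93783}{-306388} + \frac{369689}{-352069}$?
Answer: $- \frac{80250186305}{107869716772} \approx -0.74395$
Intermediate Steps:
$- \frac{93783}{-306388} + \frac{369689}{-352069} = \left(-93783\right) \left(- \frac{1}{306388}\right) + 369689 \left(- \frac{1}{352069}\right) = \frac{93783}{306388} - \frac{369689}{352069} = - \frac{80250186305}{107869716772}$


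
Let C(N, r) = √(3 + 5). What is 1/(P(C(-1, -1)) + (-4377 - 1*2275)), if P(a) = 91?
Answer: -1/6561 ≈ -0.00015242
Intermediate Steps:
C(N, r) = 2*√2 (C(N, r) = √8 = 2*√2)
1/(P(C(-1, -1)) + (-4377 - 1*2275)) = 1/(91 + (-4377 - 1*2275)) = 1/(91 + (-4377 - 2275)) = 1/(91 - 6652) = 1/(-6561) = -1/6561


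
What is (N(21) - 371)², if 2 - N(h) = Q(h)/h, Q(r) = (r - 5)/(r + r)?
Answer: 26483331169/194481 ≈ 1.3617e+5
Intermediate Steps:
Q(r) = (-5 + r)/(2*r) (Q(r) = (-5 + r)/((2*r)) = (-5 + r)*(1/(2*r)) = (-5 + r)/(2*r))
N(h) = 2 - (-5 + h)/(2*h²) (N(h) = 2 - (-5 + h)/(2*h)/h = 2 - (-5 + h)/(2*h²))
(N(21) - 371)² = ((½)*(5 - 1*21 + 4*21²)/21² - 371)² = ((½)*(1/441)*(5 - 21 + 4*441) - 371)² = ((½)*(1/441)*(5 - 21 + 1764) - 371)² = ((½)*(1/441)*1748 - 371)² = (874/441 - 371)² = (-162737/441)² = 26483331169/194481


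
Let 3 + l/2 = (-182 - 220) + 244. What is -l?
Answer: 322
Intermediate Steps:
l = -322 (l = -6 + 2*((-182 - 220) + 244) = -6 + 2*(-402 + 244) = -6 + 2*(-158) = -6 - 316 = -322)
-l = -1*(-322) = 322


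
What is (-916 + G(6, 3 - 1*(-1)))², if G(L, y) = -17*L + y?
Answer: 1028196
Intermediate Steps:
G(L, y) = y - 17*L
(-916 + G(6, 3 - 1*(-1)))² = (-916 + ((3 - 1*(-1)) - 17*6))² = (-916 + ((3 + 1) - 102))² = (-916 + (4 - 102))² = (-916 - 98)² = (-1014)² = 1028196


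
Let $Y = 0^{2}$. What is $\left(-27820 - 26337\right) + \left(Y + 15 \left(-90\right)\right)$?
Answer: $-55507$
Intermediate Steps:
$Y = 0$
$\left(-27820 - 26337\right) + \left(Y + 15 \left(-90\right)\right) = \left(-27820 - 26337\right) + \left(0 + 15 \left(-90\right)\right) = -54157 + \left(0 - 1350\right) = -54157 - 1350 = -55507$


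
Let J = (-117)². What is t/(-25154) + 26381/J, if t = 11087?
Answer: 511817731/344333106 ≈ 1.4864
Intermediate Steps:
J = 13689
t/(-25154) + 26381/J = 11087/(-25154) + 26381/13689 = 11087*(-1/25154) + 26381*(1/13689) = -11087/25154 + 26381/13689 = 511817731/344333106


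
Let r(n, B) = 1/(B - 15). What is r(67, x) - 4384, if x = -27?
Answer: -184129/42 ≈ -4384.0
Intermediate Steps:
r(n, B) = 1/(-15 + B)
r(67, x) - 4384 = 1/(-15 - 27) - 4384 = 1/(-42) - 4384 = -1/42 - 4384 = -184129/42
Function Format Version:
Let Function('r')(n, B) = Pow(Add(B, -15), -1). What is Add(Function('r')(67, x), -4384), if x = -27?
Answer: Rational(-184129, 42) ≈ -4384.0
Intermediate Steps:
Function('r')(n, B) = Pow(Add(-15, B), -1)
Add(Function('r')(67, x), -4384) = Add(Pow(Add(-15, -27), -1), -4384) = Add(Pow(-42, -1), -4384) = Add(Rational(-1, 42), -4384) = Rational(-184129, 42)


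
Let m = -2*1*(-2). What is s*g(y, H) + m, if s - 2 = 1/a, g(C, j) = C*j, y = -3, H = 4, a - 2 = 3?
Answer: -112/5 ≈ -22.400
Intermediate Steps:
a = 5 (a = 2 + 3 = 5)
m = 4 (m = -2*(-2) = 4)
s = 11/5 (s = 2 + 1/5 = 11/5 ≈ 2.2000)
s*g(y, H) + m = 11*(-3*4)/5 + 4 = (11/5)*(-12) + 4 = -132/5 + 4 = -112/5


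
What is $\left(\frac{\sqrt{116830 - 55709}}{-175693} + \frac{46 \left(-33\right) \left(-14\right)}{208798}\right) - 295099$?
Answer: $- \frac{30808029875}{104399} - \frac{\sqrt{61121}}{175693} \approx -2.951 \cdot 10^{5}$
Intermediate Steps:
$\left(\frac{\sqrt{116830 - 55709}}{-175693} + \frac{46 \left(-33\right) \left(-14\right)}{208798}\right) - 295099 = \left(\sqrt{116830 - 55709} \left(- \frac{1}{175693}\right) + \left(-1518\right) \left(-14\right) \frac{1}{208798}\right) - 295099 = \left(\sqrt{116830 - 55709} \left(- \frac{1}{175693}\right) + 21252 \cdot \frac{1}{208798}\right) - 295099 = \left(\sqrt{61121} \left(- \frac{1}{175693}\right) + \frac{10626}{104399}\right) - 295099 = \left(- \frac{\sqrt{61121}}{175693} + \frac{10626}{104399}\right) - 295099 = \left(\frac{10626}{104399} - \frac{\sqrt{61121}}{175693}\right) - 295099 = - \frac{30808029875}{104399} - \frac{\sqrt{61121}}{175693}$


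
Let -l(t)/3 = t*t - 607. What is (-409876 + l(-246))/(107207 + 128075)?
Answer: -589603/235282 ≈ -2.5059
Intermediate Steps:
l(t) = 1821 - 3*t² (l(t) = -3*(t*t - 607) = -3*(t² - 607) = -3*(-607 + t²) = 1821 - 3*t²)
(-409876 + l(-246))/(107207 + 128075) = (-409876 + (1821 - 3*(-246)²))/(107207 + 128075) = (-409876 + (1821 - 3*60516))/235282 = (-409876 + (1821 - 181548))*(1/235282) = (-409876 - 179727)*(1/235282) = -589603*1/235282 = -589603/235282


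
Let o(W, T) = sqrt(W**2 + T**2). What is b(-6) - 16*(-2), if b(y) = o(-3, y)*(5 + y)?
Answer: 32 - 3*sqrt(5) ≈ 25.292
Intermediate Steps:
o(W, T) = sqrt(T**2 + W**2)
b(y) = sqrt(9 + y**2)*(5 + y) (b(y) = sqrt(y**2 + (-3)**2)*(5 + y) = sqrt(y**2 + 9)*(5 + y) = sqrt(9 + y**2)*(5 + y))
b(-6) - 16*(-2) = sqrt(9 + (-6)**2)*(5 - 6) - 16*(-2) = sqrt(9 + 36)*(-1) + 32 = sqrt(45)*(-1) + 32 = (3*sqrt(5))*(-1) + 32 = -3*sqrt(5) + 32 = 32 - 3*sqrt(5)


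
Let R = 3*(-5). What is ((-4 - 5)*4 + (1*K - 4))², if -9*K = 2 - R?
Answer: 142129/81 ≈ 1754.7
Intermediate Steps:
R = -15
K = -17/9 (K = -(2 - 1*(-15))/9 = -(2 + 15)/9 = -⅑*17 = -17/9 ≈ -1.8889)
((-4 - 5)*4 + (1*K - 4))² = ((-4 - 5)*4 + (1*(-17/9) - 4))² = (-9*4 + (-17/9 - 4))² = (-36 - 53/9)² = (-377/9)² = 142129/81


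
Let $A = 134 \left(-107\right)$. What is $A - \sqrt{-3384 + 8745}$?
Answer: $-14338 - \sqrt{5361} \approx -14411.0$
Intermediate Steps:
$A = -14338$
$A - \sqrt{-3384 + 8745} = -14338 - \sqrt{-3384 + 8745} = -14338 - \sqrt{5361}$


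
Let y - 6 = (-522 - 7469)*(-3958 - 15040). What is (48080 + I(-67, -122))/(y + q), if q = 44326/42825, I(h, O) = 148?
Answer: 1032682050/3250696398563 ≈ 0.00031768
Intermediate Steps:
q = 44326/42825 (q = 44326*(1/42825) = 44326/42825 ≈ 1.0350)
y = 151813024 (y = 6 + (-522 - 7469)*(-3958 - 15040) = 6 - 7991*(-18998) = 6 + 151813018 = 151813024)
(48080 + I(-67, -122))/(y + q) = (48080 + 148)/(151813024 + 44326/42825) = 48228/(6501392797126/42825) = 48228*(42825/6501392797126) = 1032682050/3250696398563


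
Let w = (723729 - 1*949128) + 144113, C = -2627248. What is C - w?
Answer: -2545962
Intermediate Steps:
w = -81286 (w = (723729 - 949128) + 144113 = -225399 + 144113 = -81286)
C - w = -2627248 - 1*(-81286) = -2627248 + 81286 = -2545962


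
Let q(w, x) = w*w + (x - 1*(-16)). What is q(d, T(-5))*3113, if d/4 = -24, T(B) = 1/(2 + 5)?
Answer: 201177625/7 ≈ 2.8740e+7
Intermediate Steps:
T(B) = ⅐ (T(B) = 1/7 = ⅐)
d = -96 (d = 4*(-24) = -96)
q(w, x) = 16 + x + w² (q(w, x) = w² + (x + 16) = w² + (16 + x) = 16 + x + w²)
q(d, T(-5))*3113 = (16 + ⅐ + (-96)²)*3113 = (16 + ⅐ + 9216)*3113 = (64625/7)*3113 = 201177625/7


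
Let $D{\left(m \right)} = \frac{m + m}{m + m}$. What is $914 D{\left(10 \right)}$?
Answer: $914$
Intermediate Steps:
$D{\left(m \right)} = 1$ ($D{\left(m \right)} = \frac{2 m}{2 m} = 2 m \frac{1}{2 m} = 1$)
$914 D{\left(10 \right)} = 914 \cdot 1 = 914$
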